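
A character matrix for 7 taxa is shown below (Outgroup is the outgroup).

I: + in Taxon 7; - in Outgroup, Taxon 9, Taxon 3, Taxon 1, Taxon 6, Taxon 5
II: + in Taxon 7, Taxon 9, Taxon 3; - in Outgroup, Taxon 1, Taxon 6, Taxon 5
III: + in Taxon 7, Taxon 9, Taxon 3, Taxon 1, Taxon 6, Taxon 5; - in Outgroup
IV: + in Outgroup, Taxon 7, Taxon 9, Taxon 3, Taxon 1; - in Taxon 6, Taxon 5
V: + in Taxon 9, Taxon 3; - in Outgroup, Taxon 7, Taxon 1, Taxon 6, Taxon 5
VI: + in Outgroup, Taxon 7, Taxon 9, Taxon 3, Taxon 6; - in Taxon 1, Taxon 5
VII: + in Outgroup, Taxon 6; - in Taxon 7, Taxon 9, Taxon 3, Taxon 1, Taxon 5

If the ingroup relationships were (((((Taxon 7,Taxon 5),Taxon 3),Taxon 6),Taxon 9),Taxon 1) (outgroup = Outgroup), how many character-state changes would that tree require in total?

Map each character onto (((((Taxon 7,Taxon 5),Taxon 3),Taxon 6),Taxon 9),Taxon 1) (rooted by Outgroup) and count the minimum state changes it requires (Fitch parsimony):
I: 1; II: 3; III: 1; IV: 2; V: 2; VI: 2; VII: 2.
Total tree length = 13.

13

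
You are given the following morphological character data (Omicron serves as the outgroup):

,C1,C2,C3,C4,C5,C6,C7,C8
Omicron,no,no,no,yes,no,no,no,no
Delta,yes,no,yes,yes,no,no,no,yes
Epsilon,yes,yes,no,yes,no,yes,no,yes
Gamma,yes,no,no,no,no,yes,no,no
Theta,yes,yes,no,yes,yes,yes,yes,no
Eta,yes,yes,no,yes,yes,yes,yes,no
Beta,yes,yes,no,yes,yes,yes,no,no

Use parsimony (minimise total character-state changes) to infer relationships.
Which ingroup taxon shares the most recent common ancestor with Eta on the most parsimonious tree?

Character polarity is set by the outgroup: the derived state is whichever differs from the outgroup's state, so for C4 the derived state is 'no', and for the remaining characters it is 'yes'.
All ingroup taxa share the derived state 'yes' for C1; it defines the ingroup but does not resolve relationships within it.
Only Beta, Epsilon, Eta, and Theta show the derived state 'yes' for C2, supporting them as a clade.
C3: derived state 'yes' in Delta only — an autapomorphy, so it tells us nothing about relationships among taxa.
C4: derived state 'no' in Gamma only — an autapomorphy, so it tells us nothing about relationships among taxa.
C5 (derived state 'yes') is shared by Beta, Eta, and Theta — a synapomorphy uniting that clade.
C6: derived state 'yes' in Beta, Epsilon, Eta, Gamma, and Theta only — synapomorphy for {Beta, Epsilon, Eta, Gamma, Theta}.
C7 (derived state 'yes') is shared by Eta and Theta — a synapomorphy uniting that clade.
C8 groups Delta and Epsilon, which is incompatible with the clades supported by the remaining characters; treating it as convergent (homoplasy) costs fewer steps than any alternative tree.
Most parsimonious ingroup topology: (Delta,((Epsilon,((Theta,Eta),Beta)),Gamma)).
Eta and Theta form a cherry on this tree, so they are sister taxa.

Theta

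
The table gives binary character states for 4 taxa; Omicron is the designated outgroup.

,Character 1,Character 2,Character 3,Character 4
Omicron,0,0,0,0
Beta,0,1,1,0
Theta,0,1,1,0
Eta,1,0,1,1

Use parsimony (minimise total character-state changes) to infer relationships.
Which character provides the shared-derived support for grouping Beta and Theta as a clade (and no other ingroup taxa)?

Character 2

The outgroup has state '0' for every character, so '1' is the derived state throughout.
Character 1 (derived state '1') is unique to Eta (autapomorphy; uninformative for grouping).
Only Beta and Theta show the derived state '1' for Character 2, supporting them as a clade.
Character 3 (derived state '1') is shared by all ingroup taxa — unites the whole ingroup.
Character 4: derived state '1' in Eta only — an autapomorphy, so it tells us nothing about relationships among taxa.
Most parsimonious ingroup topology: ((Beta,Theta),Eta).
The clade {Beta, Theta} is supported by Character 2: its derived state '1' occurs in exactly those taxa and in no other taxon (including the outgroup).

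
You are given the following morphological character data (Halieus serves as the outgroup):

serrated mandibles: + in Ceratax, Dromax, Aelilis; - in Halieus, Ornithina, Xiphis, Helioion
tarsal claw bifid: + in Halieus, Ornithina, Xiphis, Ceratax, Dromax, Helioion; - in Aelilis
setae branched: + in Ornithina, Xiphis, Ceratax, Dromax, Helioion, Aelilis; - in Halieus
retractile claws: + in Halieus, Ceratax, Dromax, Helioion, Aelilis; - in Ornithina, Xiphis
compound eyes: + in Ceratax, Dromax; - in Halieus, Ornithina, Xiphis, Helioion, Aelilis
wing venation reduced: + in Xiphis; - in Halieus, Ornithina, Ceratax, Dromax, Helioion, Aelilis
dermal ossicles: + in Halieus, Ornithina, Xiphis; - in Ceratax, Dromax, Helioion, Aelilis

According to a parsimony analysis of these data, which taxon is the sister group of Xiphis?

Character polarity is set by the outgroup: the derived state is whichever differs from the outgroup's state, so for tarsal claw bifid, retractile claws, dermal ossicles the derived state is '-', and for the remaining characters it is '+'.
serrated mandibles: derived state '+' in Aelilis, Ceratax, and Dromax only — synapomorphy for {Aelilis, Ceratax, Dromax}.
tarsal claw bifid (derived state '-') is unique to Aelilis (autapomorphy; uninformative for grouping).
setae branched (derived state '+') is shared by all ingroup taxa — unites the whole ingroup.
Only Ornithina and Xiphis show the derived state '-' for retractile claws, supporting them as a clade.
Only Ceratax and Dromax show the derived state '+' for compound eyes, supporting them as a clade.
wing venation reduced (derived state '+') is unique to Xiphis (autapomorphy; uninformative for grouping).
Only Aelilis, Ceratax, Dromax, and Helioion show the derived state '-' for dermal ossicles, supporting them as a clade.
Most parsimonious ingroup topology: ((Ornithina,Xiphis),(((Ceratax,Dromax),Aelilis),Helioion)).
Xiphis and Ornithina form a cherry on this tree, so they are sister taxa.

Ornithina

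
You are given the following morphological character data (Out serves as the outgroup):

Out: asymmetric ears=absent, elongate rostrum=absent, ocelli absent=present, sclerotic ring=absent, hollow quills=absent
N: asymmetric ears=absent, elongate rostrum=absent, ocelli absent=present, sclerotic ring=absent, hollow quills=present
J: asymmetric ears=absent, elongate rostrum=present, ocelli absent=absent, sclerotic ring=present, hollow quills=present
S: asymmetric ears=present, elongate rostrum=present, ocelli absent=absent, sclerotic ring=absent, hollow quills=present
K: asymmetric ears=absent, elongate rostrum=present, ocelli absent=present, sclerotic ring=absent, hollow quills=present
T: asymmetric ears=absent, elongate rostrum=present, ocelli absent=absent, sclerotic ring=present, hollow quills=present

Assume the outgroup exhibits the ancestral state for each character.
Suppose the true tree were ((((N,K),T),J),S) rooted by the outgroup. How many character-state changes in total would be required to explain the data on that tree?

8

Map each character onto ((((N,K),T),J),S) (rooted by Out) and count the minimum state changes it requires (Fitch parsimony):
asymmetric ears: 1; elongate rostrum: 2; ocelli absent: 2; sclerotic ring: 2; hollow quills: 1.
Total tree length = 8.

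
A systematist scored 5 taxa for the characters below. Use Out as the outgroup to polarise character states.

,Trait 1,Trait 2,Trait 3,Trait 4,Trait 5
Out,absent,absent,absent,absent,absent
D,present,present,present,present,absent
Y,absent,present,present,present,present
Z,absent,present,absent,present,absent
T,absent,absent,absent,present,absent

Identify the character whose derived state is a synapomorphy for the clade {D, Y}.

The outgroup has state 'absent' for every character, so 'present' is the derived state throughout.
Trait 1: derived state 'present' in D only — an autapomorphy, so it tells us nothing about relationships among taxa.
Only D, Y, and Z show the derived state 'present' for Trait 2, supporting them as a clade.
Trait 3 (derived state 'present') is shared by D and Y — a synapomorphy uniting that clade.
All ingroup taxa share the derived state 'present' for Trait 4; it defines the ingroup but does not resolve relationships within it.
Trait 5 (derived state 'present') is unique to Y (autapomorphy; uninformative for grouping).
Most parsimonious ingroup topology: (((D,Y),Z),T).
The clade {D, Y} is supported by Trait 3: its derived state 'present' occurs in exactly those taxa and in no other taxon (including the outgroup).

Trait 3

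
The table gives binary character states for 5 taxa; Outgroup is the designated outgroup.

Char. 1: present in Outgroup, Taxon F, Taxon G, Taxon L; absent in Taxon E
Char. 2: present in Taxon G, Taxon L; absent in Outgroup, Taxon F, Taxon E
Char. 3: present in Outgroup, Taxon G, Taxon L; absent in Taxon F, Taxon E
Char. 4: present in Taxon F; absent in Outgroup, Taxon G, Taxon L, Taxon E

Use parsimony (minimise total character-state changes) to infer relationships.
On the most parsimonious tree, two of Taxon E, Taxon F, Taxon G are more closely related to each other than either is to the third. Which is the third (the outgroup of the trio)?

Character polarity is set by the outgroup: the derived state is whichever differs from the outgroup's state, so for Char. 1, Char. 3 the derived state is 'absent', and for the remaining characters it is 'present'.
Char. 1 (derived state 'absent') is unique to Taxon E (autapomorphy; uninformative for grouping).
Char. 2 (derived state 'present') is shared by Taxon G and Taxon L — a synapomorphy uniting that clade.
Char. 3 (derived state 'absent') is shared by Taxon E and Taxon F — a synapomorphy uniting that clade.
Char. 4 (derived state 'present') is unique to Taxon F (autapomorphy; uninformative for grouping).
Most parsimonious ingroup topology: ((Taxon F,Taxon E),(Taxon G,Taxon L)).
Taxon E and Taxon F share a more recent common ancestor with each other than either does with Taxon G, so Taxon G is the least closely related of the three.

Taxon G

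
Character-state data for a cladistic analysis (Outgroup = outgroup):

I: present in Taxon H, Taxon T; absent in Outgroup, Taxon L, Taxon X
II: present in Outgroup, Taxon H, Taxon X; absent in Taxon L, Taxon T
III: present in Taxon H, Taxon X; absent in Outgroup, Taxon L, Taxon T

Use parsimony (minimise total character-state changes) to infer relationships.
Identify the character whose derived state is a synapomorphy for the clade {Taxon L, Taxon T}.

Character polarity is set by the outgroup: the derived state is whichever differs from the outgroup's state, so for II the derived state is 'absent', and for the remaining characters it is 'present'.
I groups Taxon H and Taxon T, which is incompatible with the clades supported by the remaining characters; treating it as convergent (homoplasy) costs fewer steps than any alternative tree.
II (derived state 'absent') is shared by Taxon L and Taxon T — a synapomorphy uniting that clade.
Only Taxon H and Taxon X show the derived state 'present' for III, supporting them as a clade.
Most parsimonious ingroup topology: ((Taxon L,Taxon T),(Taxon H,Taxon X)).
The clade {Taxon L, Taxon T} is supported by II: its derived state 'absent' occurs in exactly those taxa and in no other taxon (including the outgroup).

II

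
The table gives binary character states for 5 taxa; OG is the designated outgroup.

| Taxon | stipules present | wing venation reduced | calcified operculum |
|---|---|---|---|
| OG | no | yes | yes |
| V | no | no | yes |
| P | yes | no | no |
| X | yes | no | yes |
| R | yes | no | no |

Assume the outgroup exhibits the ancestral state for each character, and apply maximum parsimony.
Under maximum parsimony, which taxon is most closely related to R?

Character polarity is set by the outgroup: the derived state is whichever differs from the outgroup's state, so for wing venation reduced, calcified operculum the derived state is 'no', and for the remaining characters it is 'yes'.
Only P, R, and X show the derived state 'yes' for stipules present, supporting them as a clade.
wing venation reduced (derived state 'no') is shared by all ingroup taxa — unites the whole ingroup.
calcified operculum (derived state 'no') is shared by P and R — a synapomorphy uniting that clade.
Most parsimonious ingroup topology: (V,(X,(R,P))).
R and P form a cherry on this tree, so they are sister taxa.

P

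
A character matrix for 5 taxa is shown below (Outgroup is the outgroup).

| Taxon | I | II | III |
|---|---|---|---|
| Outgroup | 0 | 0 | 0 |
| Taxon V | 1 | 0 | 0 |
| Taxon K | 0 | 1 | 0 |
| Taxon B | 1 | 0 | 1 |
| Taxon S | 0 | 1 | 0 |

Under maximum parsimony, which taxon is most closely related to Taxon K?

Taxon S

The outgroup has state '0' for every character, so '1' is the derived state throughout.
I: derived state '1' in Taxon B and Taxon V only — synapomorphy for {Taxon B, Taxon V}.
II (derived state '1') is shared by Taxon K and Taxon S — a synapomorphy uniting that clade.
III: derived state '1' in Taxon B only — an autapomorphy, so it tells us nothing about relationships among taxa.
Most parsimonious ingroup topology: ((Taxon V,Taxon B),(Taxon K,Taxon S)).
Taxon K and Taxon S form a cherry on this tree, so they are sister taxa.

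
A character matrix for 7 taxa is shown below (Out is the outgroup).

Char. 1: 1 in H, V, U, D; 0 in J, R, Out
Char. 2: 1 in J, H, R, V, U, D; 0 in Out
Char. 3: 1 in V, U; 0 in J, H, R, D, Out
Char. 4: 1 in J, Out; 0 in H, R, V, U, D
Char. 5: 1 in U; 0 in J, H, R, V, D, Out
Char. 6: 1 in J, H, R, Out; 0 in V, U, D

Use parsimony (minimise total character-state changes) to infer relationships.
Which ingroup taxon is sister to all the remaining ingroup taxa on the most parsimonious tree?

Character polarity is set by the outgroup: the derived state is whichever differs from the outgroup's state, so for Char. 4, Char. 6 the derived state is '0', and for the remaining characters it is '1'.
Char. 1: derived state '1' in D, H, U, and V only — synapomorphy for {D, H, U, V}.
Char. 2 (derived state '1') is shared by all ingroup taxa — unites the whole ingroup.
Only U and V show the derived state '1' for Char. 3, supporting them as a clade.
Char. 4: derived state '0' in D, H, R, U, and V only — synapomorphy for {D, H, R, U, V}.
Char. 5: derived state '1' in U only — an autapomorphy, so it tells us nothing about relationships among taxa.
Char. 6: derived state '0' in D, U, and V only — synapomorphy for {D, U, V}.
Most parsimonious ingroup topology: ((R,(H,(D,(V,U)))),J).
J is sister to the clade containing all other ingroup taxa, so it is the earliest-diverging (most basal) ingroup lineage.

J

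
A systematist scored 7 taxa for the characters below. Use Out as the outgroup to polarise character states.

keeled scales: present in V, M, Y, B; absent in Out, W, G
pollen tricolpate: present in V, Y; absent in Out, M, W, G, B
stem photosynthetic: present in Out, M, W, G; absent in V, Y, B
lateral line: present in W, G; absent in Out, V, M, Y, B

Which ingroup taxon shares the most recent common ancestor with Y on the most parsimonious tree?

V

Character polarity is set by the outgroup: the derived state is whichever differs from the outgroup's state, so for stem photosynthetic the derived state is 'absent', and for the remaining characters it is 'present'.
keeled scales (derived state 'present') is shared by B, M, V, and Y — a synapomorphy uniting that clade.
pollen tricolpate: derived state 'present' in V and Y only — synapomorphy for {V, Y}.
Only B, V, and Y show the derived state 'absent' for stem photosynthetic, supporting them as a clade.
Only G and W show the derived state 'present' for lateral line, supporting them as a clade.
Most parsimonious ingroup topology: ((((V,Y),B),M),(W,G)).
Y and V form a cherry on this tree, so they are sister taxa.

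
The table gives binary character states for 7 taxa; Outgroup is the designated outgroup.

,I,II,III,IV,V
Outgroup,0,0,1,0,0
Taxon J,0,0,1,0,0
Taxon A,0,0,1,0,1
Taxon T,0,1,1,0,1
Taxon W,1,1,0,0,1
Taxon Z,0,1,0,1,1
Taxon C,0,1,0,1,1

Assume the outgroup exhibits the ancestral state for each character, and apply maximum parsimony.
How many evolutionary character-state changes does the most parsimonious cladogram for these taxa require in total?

5

Character polarity is set by the outgroup: the derived state is whichever differs from the outgroup's state, so for III the derived state is '0', and for the remaining characters it is '1'.
I: derived state '1' in Taxon W only — an autapomorphy, so it tells us nothing about relationships among taxa.
II: derived state '1' in Taxon C, Taxon T, Taxon W, and Taxon Z only — synapomorphy for {Taxon C, Taxon T, Taxon W, Taxon Z}.
Only Taxon C, Taxon W, and Taxon Z show the derived state '0' for III, supporting them as a clade.
IV (derived state '1') is shared by Taxon C and Taxon Z — a synapomorphy uniting that clade.
Only Taxon A, Taxon C, Taxon T, Taxon W, and Taxon Z show the derived state '1' for V, supporting them as a clade.
Most parsimonious ingroup topology: (Taxon J,(Taxon A,(Taxon T,(Taxon W,(Taxon Z,Taxon C))))).
Changes per character on this tree: I: 1; II: 1; III: 1; IV: 1; V: 1.
Total = 5.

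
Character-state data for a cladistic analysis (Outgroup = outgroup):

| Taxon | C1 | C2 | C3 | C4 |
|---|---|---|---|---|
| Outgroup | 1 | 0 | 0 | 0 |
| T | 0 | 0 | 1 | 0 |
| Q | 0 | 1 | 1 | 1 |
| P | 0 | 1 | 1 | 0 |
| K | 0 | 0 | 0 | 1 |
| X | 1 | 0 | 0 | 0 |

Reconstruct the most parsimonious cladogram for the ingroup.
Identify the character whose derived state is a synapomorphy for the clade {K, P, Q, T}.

C1

Character polarity is set by the outgroup: the derived state is whichever differs from the outgroup's state, so for C1 the derived state is '0', and for the remaining characters it is '1'.
C1 (derived state '0') is shared by K, P, Q, and T — a synapomorphy uniting that clade.
C2 (derived state '1') is shared by P and Q — a synapomorphy uniting that clade.
C3 (derived state '1') is shared by P, Q, and T — a synapomorphy uniting that clade.
C4 groups K and Q, which is incompatible with the clades supported by the remaining characters; treating it as convergent (homoplasy) costs fewer steps than any alternative tree.
Most parsimonious ingroup topology: (((T,(Q,P)),K),X).
The clade {K, P, Q, T} is supported by C1: its derived state '0' occurs in exactly those taxa and in no other taxon (including the outgroup).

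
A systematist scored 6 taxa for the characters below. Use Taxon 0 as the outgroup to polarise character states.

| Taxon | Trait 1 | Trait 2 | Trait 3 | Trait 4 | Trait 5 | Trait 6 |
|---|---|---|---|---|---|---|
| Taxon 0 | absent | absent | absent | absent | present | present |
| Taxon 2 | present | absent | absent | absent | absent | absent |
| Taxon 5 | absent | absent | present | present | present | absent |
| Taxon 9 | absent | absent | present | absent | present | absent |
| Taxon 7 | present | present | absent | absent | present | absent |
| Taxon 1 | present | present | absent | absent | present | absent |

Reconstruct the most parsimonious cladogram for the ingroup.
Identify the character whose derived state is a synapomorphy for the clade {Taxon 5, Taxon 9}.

Trait 3

Character polarity is set by the outgroup: the derived state is whichever differs from the outgroup's state, so for Trait 5, Trait 6 the derived state is 'absent', and for the remaining characters it is 'present'.
Trait 1 (derived state 'present') is shared by Taxon 1, Taxon 2, and Taxon 7 — a synapomorphy uniting that clade.
Trait 2 (derived state 'present') is shared by Taxon 1 and Taxon 7 — a synapomorphy uniting that clade.
Only Taxon 5 and Taxon 9 show the derived state 'present' for Trait 3, supporting them as a clade.
Trait 4: derived state 'present' in Taxon 5 only — an autapomorphy, so it tells us nothing about relationships among taxa.
Trait 5: derived state 'absent' in Taxon 2 only — an autapomorphy, so it tells us nothing about relationships among taxa.
All ingroup taxa share the derived state 'absent' for Trait 6; it defines the ingroup but does not resolve relationships within it.
Most parsimonious ingroup topology: ((Taxon 2,(Taxon 7,Taxon 1)),(Taxon 5,Taxon 9)).
The clade {Taxon 5, Taxon 9} is supported by Trait 3: its derived state 'present' occurs in exactly those taxa and in no other taxon (including the outgroup).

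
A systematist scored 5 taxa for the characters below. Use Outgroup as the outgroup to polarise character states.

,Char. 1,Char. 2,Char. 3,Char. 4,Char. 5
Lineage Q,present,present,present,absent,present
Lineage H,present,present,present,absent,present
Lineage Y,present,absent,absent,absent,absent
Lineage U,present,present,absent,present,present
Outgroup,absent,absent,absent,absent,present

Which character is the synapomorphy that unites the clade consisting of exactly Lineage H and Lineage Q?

Char. 3

Character polarity is set by the outgroup: the derived state is whichever differs from the outgroup's state, so for Char. 5 the derived state is 'absent', and for the remaining characters it is 'present'.
All ingroup taxa share the derived state 'present' for Char. 1; it defines the ingroup but does not resolve relationships within it.
Char. 2: derived state 'present' in Lineage H, Lineage Q, and Lineage U only — synapomorphy for {Lineage H, Lineage Q, Lineage U}.
Char. 3: derived state 'present' in Lineage H and Lineage Q only — synapomorphy for {Lineage H, Lineage Q}.
Char. 4 (derived state 'present') is unique to Lineage U (autapomorphy; uninformative for grouping).
Char. 5: derived state 'absent' in Lineage Y only — an autapomorphy, so it tells us nothing about relationships among taxa.
Most parsimonious ingroup topology: (((Lineage H,Lineage Q),Lineage U),Lineage Y).
The clade {Lineage H, Lineage Q} is supported by Char. 3: its derived state 'present' occurs in exactly those taxa and in no other taxon (including the outgroup).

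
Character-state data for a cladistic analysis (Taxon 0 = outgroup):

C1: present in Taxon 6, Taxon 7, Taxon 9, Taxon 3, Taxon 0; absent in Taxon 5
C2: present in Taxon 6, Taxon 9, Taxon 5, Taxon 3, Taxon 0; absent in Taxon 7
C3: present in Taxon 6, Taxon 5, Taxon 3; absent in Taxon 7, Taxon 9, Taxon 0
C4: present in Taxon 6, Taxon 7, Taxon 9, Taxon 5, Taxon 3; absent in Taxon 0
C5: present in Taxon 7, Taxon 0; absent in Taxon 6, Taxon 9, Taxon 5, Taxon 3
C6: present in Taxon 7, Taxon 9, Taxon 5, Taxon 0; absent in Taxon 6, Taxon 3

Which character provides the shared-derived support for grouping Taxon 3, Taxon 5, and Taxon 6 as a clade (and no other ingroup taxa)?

C3

Character polarity is set by the outgroup: the derived state is whichever differs from the outgroup's state, so for C1, C2, C5, C6 the derived state is 'absent', and for the remaining characters it is 'present'.
C1: derived state 'absent' in Taxon 5 only — an autapomorphy, so it tells us nothing about relationships among taxa.
C2 (derived state 'absent') is unique to Taxon 7 (autapomorphy; uninformative for grouping).
Only Taxon 3, Taxon 5, and Taxon 6 show the derived state 'present' for C3, supporting them as a clade.
All ingroup taxa share the derived state 'present' for C4; it defines the ingroup but does not resolve relationships within it.
C5: derived state 'absent' in Taxon 3, Taxon 5, Taxon 6, and Taxon 9 only — synapomorphy for {Taxon 3, Taxon 5, Taxon 6, Taxon 9}.
C6: derived state 'absent' in Taxon 3 and Taxon 6 only — synapomorphy for {Taxon 3, Taxon 6}.
Most parsimonious ingroup topology: ((Taxon 9,((Taxon 6,Taxon 3),Taxon 5)),Taxon 7).
The clade {Taxon 3, Taxon 5, Taxon 6} is supported by C3: its derived state 'present' occurs in exactly those taxa and in no other taxon (including the outgroup).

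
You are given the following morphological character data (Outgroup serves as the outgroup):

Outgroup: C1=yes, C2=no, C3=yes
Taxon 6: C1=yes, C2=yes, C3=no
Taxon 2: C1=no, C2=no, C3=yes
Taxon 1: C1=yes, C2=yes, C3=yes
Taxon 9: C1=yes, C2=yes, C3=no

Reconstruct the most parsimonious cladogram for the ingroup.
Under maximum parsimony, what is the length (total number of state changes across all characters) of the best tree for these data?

Character polarity is set by the outgroup: the derived state is whichever differs from the outgroup's state, so for C1, C3 the derived state is 'no', and for the remaining characters it is 'yes'.
C1 (derived state 'no') is unique to Taxon 2 (autapomorphy; uninformative for grouping).
C2: derived state 'yes' in Taxon 1, Taxon 6, and Taxon 9 only — synapomorphy for {Taxon 1, Taxon 6, Taxon 9}.
Only Taxon 6 and Taxon 9 show the derived state 'no' for C3, supporting them as a clade.
Most parsimonious ingroup topology: (((Taxon 6,Taxon 9),Taxon 1),Taxon 2).
Changes per character on this tree: C1: 1; C2: 1; C3: 1.
Total = 3.

3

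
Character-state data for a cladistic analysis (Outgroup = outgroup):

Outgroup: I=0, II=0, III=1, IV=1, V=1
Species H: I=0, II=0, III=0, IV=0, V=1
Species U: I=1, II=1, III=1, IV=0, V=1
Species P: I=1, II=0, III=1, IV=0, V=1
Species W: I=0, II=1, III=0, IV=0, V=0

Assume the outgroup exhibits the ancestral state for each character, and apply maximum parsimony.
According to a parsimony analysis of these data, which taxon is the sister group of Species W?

Character polarity is set by the outgroup: the derived state is whichever differs from the outgroup's state, so for III, IV, V the derived state is '0', and for the remaining characters it is '1'.
I: derived state '1' in Species P and Species U only — synapomorphy for {Species P, Species U}.
II (state '1') occurs in Species U and Species W but conflicts with the nesting implied by the other characters — most parsimoniously interpreted as homoplasy.
III (derived state '0') is shared by Species H and Species W — a synapomorphy uniting that clade.
IV (derived state '0') is shared by all ingroup taxa — unites the whole ingroup.
V: derived state '0' in Species W only — an autapomorphy, so it tells us nothing about relationships among taxa.
Most parsimonious ingroup topology: ((Species H,Species W),(Species U,Species P)).
Species W and Species H form a cherry on this tree, so they are sister taxa.

Species H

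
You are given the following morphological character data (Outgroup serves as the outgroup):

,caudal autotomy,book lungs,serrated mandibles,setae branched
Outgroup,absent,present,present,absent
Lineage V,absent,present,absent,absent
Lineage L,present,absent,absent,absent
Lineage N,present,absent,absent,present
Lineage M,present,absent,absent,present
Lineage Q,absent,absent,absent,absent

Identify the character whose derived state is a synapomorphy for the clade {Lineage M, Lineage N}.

Character polarity is set by the outgroup: the derived state is whichever differs from the outgroup's state, so for book lungs, serrated mandibles the derived state is 'absent', and for the remaining characters it is 'present'.
Only Lineage L, Lineage M, and Lineage N show the derived state 'present' for caudal autotomy, supporting them as a clade.
book lungs (derived state 'absent') is shared by Lineage L, Lineage M, Lineage N, and Lineage Q — a synapomorphy uniting that clade.
All ingroup taxa share the derived state 'absent' for serrated mandibles; it defines the ingroup but does not resolve relationships within it.
setae branched (derived state 'present') is shared by Lineage M and Lineage N — a synapomorphy uniting that clade.
Most parsimonious ingroup topology: (Lineage V,((Lineage L,(Lineage N,Lineage M)),Lineage Q)).
The clade {Lineage M, Lineage N} is supported by setae branched: its derived state 'present' occurs in exactly those taxa and in no other taxon (including the outgroup).

setae branched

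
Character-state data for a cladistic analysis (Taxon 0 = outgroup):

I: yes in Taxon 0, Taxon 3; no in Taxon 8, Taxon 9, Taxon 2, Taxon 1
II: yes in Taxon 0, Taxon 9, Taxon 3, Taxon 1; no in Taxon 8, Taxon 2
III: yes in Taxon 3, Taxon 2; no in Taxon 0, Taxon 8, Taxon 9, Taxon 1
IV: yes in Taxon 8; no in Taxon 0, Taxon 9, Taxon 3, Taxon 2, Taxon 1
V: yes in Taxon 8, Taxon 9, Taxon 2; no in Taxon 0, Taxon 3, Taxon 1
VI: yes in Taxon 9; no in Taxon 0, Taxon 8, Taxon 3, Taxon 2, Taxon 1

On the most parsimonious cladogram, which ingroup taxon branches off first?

Character polarity is set by the outgroup: the derived state is whichever differs from the outgroup's state, so for I, II the derived state is 'no', and for the remaining characters it is 'yes'.
I: derived state 'no' in Taxon 1, Taxon 2, Taxon 8, and Taxon 9 only — synapomorphy for {Taxon 1, Taxon 2, Taxon 8, Taxon 9}.
II: derived state 'no' in Taxon 2 and Taxon 8 only — synapomorphy for {Taxon 2, Taxon 8}.
III (state 'yes') occurs in Taxon 2 and Taxon 3 but conflicts with the nesting implied by the other characters — most parsimoniously interpreted as homoplasy.
IV: derived state 'yes' in Taxon 8 only — an autapomorphy, so it tells us nothing about relationships among taxa.
Only Taxon 2, Taxon 8, and Taxon 9 show the derived state 'yes' for V, supporting them as a clade.
VI: derived state 'yes' in Taxon 9 only — an autapomorphy, so it tells us nothing about relationships among taxa.
Most parsimonious ingroup topology: ((((Taxon 8,Taxon 2),Taxon 9),Taxon 1),Taxon 3).
Taxon 3 is sister to the clade containing all other ingroup taxa, so it is the earliest-diverging (most basal) ingroup lineage.

Taxon 3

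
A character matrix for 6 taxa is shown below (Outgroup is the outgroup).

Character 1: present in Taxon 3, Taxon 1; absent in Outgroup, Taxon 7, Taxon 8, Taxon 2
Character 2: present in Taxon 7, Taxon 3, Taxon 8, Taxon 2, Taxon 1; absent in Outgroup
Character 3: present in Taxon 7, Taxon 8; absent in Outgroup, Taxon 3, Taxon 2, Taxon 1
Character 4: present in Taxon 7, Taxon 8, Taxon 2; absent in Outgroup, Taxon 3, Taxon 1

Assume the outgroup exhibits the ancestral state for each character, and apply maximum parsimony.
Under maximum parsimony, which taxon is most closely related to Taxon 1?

Taxon 3

The outgroup has state 'absent' for every character, so 'present' is the derived state throughout.
Character 1 (derived state 'present') is shared by Taxon 1 and Taxon 3 — a synapomorphy uniting that clade.
All ingroup taxa share the derived state 'present' for Character 2; it defines the ingroup but does not resolve relationships within it.
Only Taxon 7 and Taxon 8 show the derived state 'present' for Character 3, supporting them as a clade.
Character 4: derived state 'present' in Taxon 2, Taxon 7, and Taxon 8 only — synapomorphy for {Taxon 2, Taxon 7, Taxon 8}.
Most parsimonious ingroup topology: (((Taxon 7,Taxon 8),Taxon 2),(Taxon 3,Taxon 1)).
Taxon 1 and Taxon 3 form a cherry on this tree, so they are sister taxa.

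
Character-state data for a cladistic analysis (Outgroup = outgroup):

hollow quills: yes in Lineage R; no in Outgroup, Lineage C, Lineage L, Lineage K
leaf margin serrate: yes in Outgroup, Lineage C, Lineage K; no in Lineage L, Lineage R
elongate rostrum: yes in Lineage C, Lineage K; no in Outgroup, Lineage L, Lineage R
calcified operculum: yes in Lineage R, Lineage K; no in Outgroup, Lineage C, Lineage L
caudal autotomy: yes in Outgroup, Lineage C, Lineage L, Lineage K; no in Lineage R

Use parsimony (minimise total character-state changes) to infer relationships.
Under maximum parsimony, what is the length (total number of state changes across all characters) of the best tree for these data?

6

Character polarity is set by the outgroup: the derived state is whichever differs from the outgroup's state, so for leaf margin serrate, caudal autotomy the derived state is 'no', and for the remaining characters it is 'yes'.
hollow quills: derived state 'yes' in Lineage R only — an autapomorphy, so it tells us nothing about relationships among taxa.
leaf margin serrate (derived state 'no') is shared by Lineage L and Lineage R — a synapomorphy uniting that clade.
elongate rostrum (derived state 'yes') is shared by Lineage C and Lineage K — a synapomorphy uniting that clade.
calcified operculum groups Lineage K and Lineage R, which is incompatible with the clades supported by the remaining characters; treating it as convergent (homoplasy) costs fewer steps than any alternative tree.
caudal autotomy: derived state 'no' in Lineage R only — an autapomorphy, so it tells us nothing about relationships among taxa.
Most parsimonious ingroup topology: ((Lineage C,Lineage K),(Lineage L,Lineage R)).
Changes per character on this tree: hollow quills: 1; leaf margin serrate: 1; elongate rostrum: 1; calcified operculum: 2; caudal autotomy: 1.
Total = 6.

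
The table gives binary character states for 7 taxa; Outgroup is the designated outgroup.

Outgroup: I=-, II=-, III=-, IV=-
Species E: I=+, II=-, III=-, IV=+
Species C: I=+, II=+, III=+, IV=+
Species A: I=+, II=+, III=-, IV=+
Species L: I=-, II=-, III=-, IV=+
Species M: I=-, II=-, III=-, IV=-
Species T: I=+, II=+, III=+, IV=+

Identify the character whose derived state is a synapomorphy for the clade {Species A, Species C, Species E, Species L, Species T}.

The outgroup has state '-' for every character, so '+' is the derived state throughout.
Only Species A, Species C, Species E, and Species T show the derived state '+' for I, supporting them as a clade.
Only Species A, Species C, and Species T show the derived state '+' for II, supporting them as a clade.
III (derived state '+') is shared by Species C and Species T — a synapomorphy uniting that clade.
IV: derived state '+' in Species A, Species C, Species E, Species L, and Species T only — synapomorphy for {Species A, Species C, Species E, Species L, Species T}.
Most parsimonious ingroup topology: (((Species E,((Species C,Species T),Species A)),Species L),Species M).
The clade {Species A, Species C, Species E, Species L, Species T} is supported by IV: its derived state '+' occurs in exactly those taxa and in no other taxon (including the outgroup).

IV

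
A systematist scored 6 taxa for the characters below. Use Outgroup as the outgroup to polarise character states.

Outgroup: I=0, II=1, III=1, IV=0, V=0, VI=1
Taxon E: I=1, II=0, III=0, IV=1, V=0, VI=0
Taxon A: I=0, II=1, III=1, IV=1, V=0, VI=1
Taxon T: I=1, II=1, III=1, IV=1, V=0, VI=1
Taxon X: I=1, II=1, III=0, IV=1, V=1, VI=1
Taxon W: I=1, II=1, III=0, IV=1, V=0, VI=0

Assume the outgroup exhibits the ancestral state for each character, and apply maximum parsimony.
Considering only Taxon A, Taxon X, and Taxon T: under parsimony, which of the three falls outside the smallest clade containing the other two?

Character polarity is set by the outgroup: the derived state is whichever differs from the outgroup's state, so for II, III, VI the derived state is '0', and for the remaining characters it is '1'.
I: derived state '1' in Taxon E, Taxon T, Taxon W, and Taxon X only — synapomorphy for {Taxon E, Taxon T, Taxon W, Taxon X}.
II (derived state '0') is unique to Taxon E (autapomorphy; uninformative for grouping).
III: derived state '0' in Taxon E, Taxon W, and Taxon X only — synapomorphy for {Taxon E, Taxon W, Taxon X}.
IV (derived state '1') is shared by all ingroup taxa — unites the whole ingroup.
V (derived state '1') is unique to Taxon X (autapomorphy; uninformative for grouping).
VI (derived state '0') is shared by Taxon E and Taxon W — a synapomorphy uniting that clade.
Most parsimonious ingroup topology: ((((Taxon E,Taxon W),Taxon X),Taxon T),Taxon A).
Taxon X and Taxon T share a more recent common ancestor with each other than either does with Taxon A, so Taxon A is the least closely related of the three.

Taxon A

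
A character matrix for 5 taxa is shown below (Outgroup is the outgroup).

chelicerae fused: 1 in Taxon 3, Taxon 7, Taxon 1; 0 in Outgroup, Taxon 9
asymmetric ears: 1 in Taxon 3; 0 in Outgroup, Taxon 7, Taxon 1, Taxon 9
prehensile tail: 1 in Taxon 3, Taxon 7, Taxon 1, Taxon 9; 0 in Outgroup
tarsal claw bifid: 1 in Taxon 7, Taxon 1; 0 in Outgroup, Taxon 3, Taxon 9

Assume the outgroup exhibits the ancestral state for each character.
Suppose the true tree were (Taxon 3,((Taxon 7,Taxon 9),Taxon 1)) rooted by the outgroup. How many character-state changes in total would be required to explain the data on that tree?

Map each character onto (Taxon 3,((Taxon 7,Taxon 9),Taxon 1)) (rooted by Outgroup) and count the minimum state changes it requires (Fitch parsimony):
chelicerae fused: 2; asymmetric ears: 1; prehensile tail: 1; tarsal claw bifid: 2.
Total tree length = 6.

6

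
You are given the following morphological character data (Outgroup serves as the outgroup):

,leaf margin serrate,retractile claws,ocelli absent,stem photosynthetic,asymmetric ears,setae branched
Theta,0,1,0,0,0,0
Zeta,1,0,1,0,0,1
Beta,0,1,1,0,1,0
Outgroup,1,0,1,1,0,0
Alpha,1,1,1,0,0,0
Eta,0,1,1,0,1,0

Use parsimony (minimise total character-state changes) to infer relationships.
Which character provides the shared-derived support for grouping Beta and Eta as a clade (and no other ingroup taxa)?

asymmetric ears

Character polarity is set by the outgroup: the derived state is whichever differs from the outgroup's state, so for leaf margin serrate, ocelli absent, stem photosynthetic the derived state is '0', and for the remaining characters it is '1'.
leaf margin serrate: derived state '0' in Beta, Eta, and Theta only — synapomorphy for {Beta, Eta, Theta}.
Only Alpha, Beta, Eta, and Theta show the derived state '1' for retractile claws, supporting them as a clade.
ocelli absent: derived state '0' in Theta only — an autapomorphy, so it tells us nothing about relationships among taxa.
All ingroup taxa share the derived state '0' for stem photosynthetic; it defines the ingroup but does not resolve relationships within it.
asymmetric ears: derived state '1' in Beta and Eta only — synapomorphy for {Beta, Eta}.
setae branched (derived state '1') is unique to Zeta (autapomorphy; uninformative for grouping).
Most parsimonious ingroup topology: (Zeta,(((Beta,Eta),Theta),Alpha)).
The clade {Beta, Eta} is supported by asymmetric ears: its derived state '1' occurs in exactly those taxa and in no other taxon (including the outgroup).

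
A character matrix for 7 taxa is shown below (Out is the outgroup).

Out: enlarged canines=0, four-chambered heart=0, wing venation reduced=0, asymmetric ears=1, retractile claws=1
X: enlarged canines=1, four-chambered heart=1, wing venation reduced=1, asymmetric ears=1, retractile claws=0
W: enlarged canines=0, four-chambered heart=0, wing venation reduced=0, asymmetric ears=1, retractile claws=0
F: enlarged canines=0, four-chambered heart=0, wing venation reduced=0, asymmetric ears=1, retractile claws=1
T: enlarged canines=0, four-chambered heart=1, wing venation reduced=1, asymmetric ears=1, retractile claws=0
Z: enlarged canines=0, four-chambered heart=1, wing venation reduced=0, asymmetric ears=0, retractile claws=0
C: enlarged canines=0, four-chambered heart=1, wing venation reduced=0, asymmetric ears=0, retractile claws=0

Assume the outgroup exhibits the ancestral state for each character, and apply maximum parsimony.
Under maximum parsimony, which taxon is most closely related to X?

Character polarity is set by the outgroup: the derived state is whichever differs from the outgroup's state, so for asymmetric ears, retractile claws the derived state is '0', and for the remaining characters it is '1'.
enlarged canines: derived state '1' in X only — an autapomorphy, so it tells us nothing about relationships among taxa.
four-chambered heart (derived state '1') is shared by C, T, X, and Z — a synapomorphy uniting that clade.
wing venation reduced (derived state '1') is shared by T and X — a synapomorphy uniting that clade.
Only C and Z show the derived state '0' for asymmetric ears, supporting them as a clade.
retractile claws (derived state '0') is shared by C, T, W, X, and Z — a synapomorphy uniting that clade.
Most parsimonious ingroup topology: ((((X,T),(Z,C)),W),F).
X and T form a cherry on this tree, so they are sister taxa.

T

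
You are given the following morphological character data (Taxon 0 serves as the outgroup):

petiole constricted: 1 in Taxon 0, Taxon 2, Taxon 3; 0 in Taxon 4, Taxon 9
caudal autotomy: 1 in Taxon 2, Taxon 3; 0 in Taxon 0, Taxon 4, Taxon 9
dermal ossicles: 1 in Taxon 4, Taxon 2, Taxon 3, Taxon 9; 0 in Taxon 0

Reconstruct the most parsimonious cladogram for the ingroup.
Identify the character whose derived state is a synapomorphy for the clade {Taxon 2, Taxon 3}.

Character polarity is set by the outgroup: the derived state is whichever differs from the outgroup's state, so for petiole constricted the derived state is '0', and for the remaining characters it is '1'.
petiole constricted (derived state '0') is shared by Taxon 4 and Taxon 9 — a synapomorphy uniting that clade.
caudal autotomy (derived state '1') is shared by Taxon 2 and Taxon 3 — a synapomorphy uniting that clade.
dermal ossicles (derived state '1') is shared by all ingroup taxa — unites the whole ingroup.
Most parsimonious ingroup topology: ((Taxon 4,Taxon 9),(Taxon 2,Taxon 3)).
The clade {Taxon 2, Taxon 3} is supported by caudal autotomy: its derived state '1' occurs in exactly those taxa and in no other taxon (including the outgroup).

caudal autotomy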